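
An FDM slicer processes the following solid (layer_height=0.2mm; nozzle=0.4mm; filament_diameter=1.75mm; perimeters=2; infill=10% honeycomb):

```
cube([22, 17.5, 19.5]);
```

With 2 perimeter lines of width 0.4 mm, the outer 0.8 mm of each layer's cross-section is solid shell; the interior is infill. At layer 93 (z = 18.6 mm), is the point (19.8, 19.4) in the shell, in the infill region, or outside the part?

At z = 18.6 mm: the 22×17.5 cube contributes its full rectangle. Overall, the cross-section is a single solid region. The nearest boundary edge runs (22.00, 17.50)→(0.00, 17.50); distance from the point to it = 1.90 mm. The point is not inside any of the regions above, so it lies outside the cross-section (1.90 mm from the nearest boundary).

outside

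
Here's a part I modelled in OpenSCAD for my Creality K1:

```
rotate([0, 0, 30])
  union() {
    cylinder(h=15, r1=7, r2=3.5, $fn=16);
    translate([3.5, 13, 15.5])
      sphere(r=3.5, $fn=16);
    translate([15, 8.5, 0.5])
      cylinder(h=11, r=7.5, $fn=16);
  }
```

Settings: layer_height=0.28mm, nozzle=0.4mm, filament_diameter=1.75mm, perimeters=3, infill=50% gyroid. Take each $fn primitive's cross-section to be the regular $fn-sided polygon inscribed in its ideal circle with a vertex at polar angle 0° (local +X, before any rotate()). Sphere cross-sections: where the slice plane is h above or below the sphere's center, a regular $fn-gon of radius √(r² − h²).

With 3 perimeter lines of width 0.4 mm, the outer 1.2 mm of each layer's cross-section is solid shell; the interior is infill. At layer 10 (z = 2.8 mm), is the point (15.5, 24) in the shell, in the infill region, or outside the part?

outside

At z = 2.8 mm: the cone (r1=7→r2=3.5) has section circumradius 6.347 here — a regular 16-gon; the sphere at (3.5, 13) is absent (|z−center|=12.700 > r=3.5); the r=7.5 cylinder at (15, 8.5) gives a regular 16-gon of circumradius 7.5 (constant along its height); Taking the union: the 2 present regions are separate (no shared area or edge), so areas and boundary lengths simply add and each stays a separate island — 2 connected regions; (rotated 30° about Z; rotation is an isometry so areas/perimeters/island counts are preserved). Overall, the cross-section has 2 separate islands. Undo the 30° rotation: the query point maps to (25.423, 13.035) in the un-rotated model frame. The nearest boundary edge runs (20.30, 13.80)→(21.93, 11.37); distance from the point to it = 3.87 mm. The point is not inside any of the regions above, so it lies outside the cross-section (3.87 mm from the nearest boundary).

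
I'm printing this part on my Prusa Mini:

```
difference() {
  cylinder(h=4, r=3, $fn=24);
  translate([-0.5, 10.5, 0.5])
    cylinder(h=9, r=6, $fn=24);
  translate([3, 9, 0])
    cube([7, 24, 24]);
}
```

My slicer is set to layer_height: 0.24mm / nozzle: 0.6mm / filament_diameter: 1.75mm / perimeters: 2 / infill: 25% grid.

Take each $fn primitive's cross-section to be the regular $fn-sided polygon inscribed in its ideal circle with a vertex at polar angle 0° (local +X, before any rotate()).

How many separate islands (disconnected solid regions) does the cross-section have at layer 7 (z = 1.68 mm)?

1

At z = 1.68 mm: the r=3 cylinder contributes a regular 24-gon of circumradius 3; the cylinder at (-0.5, 10.5): section is a regular 24-gon, circumradius r=6; the 7×24 cube at (3, 9) contributes its full rectangle; After the difference (first − rest): starting from the r=3 cylinder, the r=6 cylinder at (-0.5, 10.5) misses the remaining region (no effect); the 7×24 cube at (3, 9) misses the remaining region (no effect) — 1 connected region. Overall, the cross-section is a single solid region. Island count = 1.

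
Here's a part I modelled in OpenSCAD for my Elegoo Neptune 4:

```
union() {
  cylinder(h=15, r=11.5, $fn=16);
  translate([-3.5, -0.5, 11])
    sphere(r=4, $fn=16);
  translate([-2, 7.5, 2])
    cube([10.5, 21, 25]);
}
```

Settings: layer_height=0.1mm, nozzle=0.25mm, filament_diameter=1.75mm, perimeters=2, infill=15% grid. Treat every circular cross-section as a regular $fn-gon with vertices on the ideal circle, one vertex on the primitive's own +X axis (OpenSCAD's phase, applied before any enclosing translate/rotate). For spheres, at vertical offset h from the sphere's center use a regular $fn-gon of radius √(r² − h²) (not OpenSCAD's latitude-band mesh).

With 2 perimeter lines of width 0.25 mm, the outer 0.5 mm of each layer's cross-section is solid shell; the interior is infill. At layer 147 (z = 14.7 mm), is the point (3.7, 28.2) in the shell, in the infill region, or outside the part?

At z = 14.7 mm: the r=11.5 cylinder contributes a regular 16-gon of circumradius 11.5; the r=4 sphere at (-3.5, -0.5) contributes a regular 16-gon of circumradius √(4²−3.7²) = 1.520; the cube at (-2, 7.5) is present — its section is the full 10.5×21 rectangle; Combining (union): the regions partially overlap (shared area 37.49 mm²), so overlapping operands fuse into one piece — 1 connected region. Overall, the cross-section is a single solid region. The nearest boundary edge runs (-2.00, 28.50)→(8.50, 28.50); distance from the point to it = 0.30 mm. The point is inside the cross-section, 0.30 mm from the nearest boundary — within the 0.5 mm shell band (2 × 0.25).

shell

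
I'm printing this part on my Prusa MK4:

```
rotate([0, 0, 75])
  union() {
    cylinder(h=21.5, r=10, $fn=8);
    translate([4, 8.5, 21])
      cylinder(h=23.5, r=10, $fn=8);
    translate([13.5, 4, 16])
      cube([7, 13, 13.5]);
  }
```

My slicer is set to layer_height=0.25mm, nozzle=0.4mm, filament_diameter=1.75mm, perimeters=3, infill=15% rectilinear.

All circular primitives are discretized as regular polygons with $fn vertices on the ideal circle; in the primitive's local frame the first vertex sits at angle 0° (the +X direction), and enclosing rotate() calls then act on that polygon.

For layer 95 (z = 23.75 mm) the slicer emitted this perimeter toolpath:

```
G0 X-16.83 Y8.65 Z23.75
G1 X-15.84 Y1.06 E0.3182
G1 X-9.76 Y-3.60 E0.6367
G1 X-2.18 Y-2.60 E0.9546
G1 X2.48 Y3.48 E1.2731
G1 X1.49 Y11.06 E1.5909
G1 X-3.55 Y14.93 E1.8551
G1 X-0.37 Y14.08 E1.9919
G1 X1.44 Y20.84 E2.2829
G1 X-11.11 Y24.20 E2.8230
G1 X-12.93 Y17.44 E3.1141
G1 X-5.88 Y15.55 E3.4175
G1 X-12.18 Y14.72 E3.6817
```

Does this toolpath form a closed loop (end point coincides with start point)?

no

Start point (G0): (-16.83, 8.65). End point (last G1): the path does not return to the start — open.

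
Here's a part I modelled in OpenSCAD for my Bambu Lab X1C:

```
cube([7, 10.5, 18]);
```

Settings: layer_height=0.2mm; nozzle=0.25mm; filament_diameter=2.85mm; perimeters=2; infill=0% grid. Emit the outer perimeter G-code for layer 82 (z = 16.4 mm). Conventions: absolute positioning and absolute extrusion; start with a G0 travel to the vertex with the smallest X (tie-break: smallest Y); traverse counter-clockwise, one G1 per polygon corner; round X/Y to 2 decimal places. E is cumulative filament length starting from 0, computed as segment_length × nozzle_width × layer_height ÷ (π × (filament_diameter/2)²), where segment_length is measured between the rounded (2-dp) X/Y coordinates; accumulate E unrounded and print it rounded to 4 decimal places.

G0 X0.00 Y0.00 Z16.40
G1 X7.00 Y0.00 E0.0549
G1 X7.00 Y10.50 E0.1372
G1 X0.00 Y10.50 E0.1920
G1 X0.00 Y0.00 E0.2743

At z = 16.4 mm: the 7×10.5 cube contributes its full rectangle. The outline is a single polygon with 4 vertices. Extrusion per mm of travel: 0.25 × 0.2 / (π × 1.425²) = 0.007838. Accumulating E over each segment gives final E = 0.2743.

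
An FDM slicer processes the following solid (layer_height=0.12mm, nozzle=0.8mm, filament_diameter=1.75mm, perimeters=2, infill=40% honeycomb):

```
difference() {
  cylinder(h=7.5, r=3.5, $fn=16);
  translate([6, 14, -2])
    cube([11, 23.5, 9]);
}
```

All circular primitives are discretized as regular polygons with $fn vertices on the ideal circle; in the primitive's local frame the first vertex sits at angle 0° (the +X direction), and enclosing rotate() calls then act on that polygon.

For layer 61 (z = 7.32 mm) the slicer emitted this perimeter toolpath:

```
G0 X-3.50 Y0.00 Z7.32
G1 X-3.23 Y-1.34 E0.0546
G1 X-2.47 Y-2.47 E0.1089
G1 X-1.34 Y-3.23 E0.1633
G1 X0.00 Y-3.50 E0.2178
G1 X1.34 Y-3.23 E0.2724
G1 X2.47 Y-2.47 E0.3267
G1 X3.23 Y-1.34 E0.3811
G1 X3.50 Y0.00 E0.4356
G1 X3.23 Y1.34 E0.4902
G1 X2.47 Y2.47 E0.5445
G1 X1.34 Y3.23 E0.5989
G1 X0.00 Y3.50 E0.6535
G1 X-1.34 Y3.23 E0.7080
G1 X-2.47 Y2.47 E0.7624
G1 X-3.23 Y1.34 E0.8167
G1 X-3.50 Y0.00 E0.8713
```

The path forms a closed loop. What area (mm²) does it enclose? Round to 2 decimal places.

Apply the shoelace formula to the sequence of (X, Y) vertices; enclosed area = 37.43 mm².

37.43 mm²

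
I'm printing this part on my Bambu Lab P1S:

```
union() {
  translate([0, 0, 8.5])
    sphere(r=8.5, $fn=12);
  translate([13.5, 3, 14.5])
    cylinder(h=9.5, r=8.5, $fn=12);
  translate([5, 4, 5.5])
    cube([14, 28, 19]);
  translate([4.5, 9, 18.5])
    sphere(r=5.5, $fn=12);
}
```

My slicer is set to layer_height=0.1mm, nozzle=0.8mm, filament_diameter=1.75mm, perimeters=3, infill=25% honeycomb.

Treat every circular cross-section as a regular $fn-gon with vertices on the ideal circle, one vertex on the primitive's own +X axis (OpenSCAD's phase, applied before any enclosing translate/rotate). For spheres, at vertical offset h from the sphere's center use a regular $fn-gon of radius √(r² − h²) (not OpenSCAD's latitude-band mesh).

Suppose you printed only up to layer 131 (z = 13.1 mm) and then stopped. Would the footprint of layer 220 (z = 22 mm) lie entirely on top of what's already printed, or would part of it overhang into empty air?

part overhangs

Compare the two slices. At z = 13.1: the r=8.5 sphere contributes a regular 12-gon of circumradius √(8.5²−4.6²) = 7.148 (area = (12/2)·7.148²·sin(360°/12) = 153.27 mm²); the cylinder at (13.5, 3) is not intersected at this z (z outside [14.5, 24]); the 14×28 cube at (5, 4) contributes its full rectangle (area 392.00 mm²); the r=5.5 sphere at (4.5, 9) contributes a regular 12-gon of circumradius √(5.5²−5.4²) = 1.044 (area = (12/2)·1.044²·sin(360°/12) = 3.27 mm²); Taking the union: the regions partially overlap — summed areas 548.54 mm² minus the doubly-counted overlap 0.95 mm² gives 547.59 mm² — area = 547.59 mm². At z = 22: the sphere is absent (|z−center|=13.500 > r=8.5); the r=8.5 cylinder at (13.5, 3) contributes a regular 12-gon of circumradius 8.5 (area = (12/2)·8.500²·sin(360°/12) = 216.75 mm²); the 14×28 cube at (5, 4) contributes its full rectangle (area 392.00 mm²); the r=5.5 sphere at (4.5, 9) slices to a regular 12-gon of circumradius 4.243 (√(r²−h²) with h=3.5 from center) (area = (12/2)·4.243²·sin(360°/12) = 54.00 mm²); Taking the union: the regions partially overlap — summed areas 662.75 mm² minus the doubly-counted overlap 105.27 mm² gives 557.48 mm² — area = 557.48 mm². Checking containment: at z = 22 the cross-section extends beyond the z = 13.1 cross-section by about 153.13 mm².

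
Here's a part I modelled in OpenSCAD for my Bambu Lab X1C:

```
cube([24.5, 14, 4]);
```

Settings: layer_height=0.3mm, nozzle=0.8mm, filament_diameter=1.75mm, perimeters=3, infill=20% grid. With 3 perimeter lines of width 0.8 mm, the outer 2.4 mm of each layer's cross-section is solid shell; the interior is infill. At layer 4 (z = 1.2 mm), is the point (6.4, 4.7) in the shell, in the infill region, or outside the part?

At z = 1.2 mm: the cube is present — its section is the full 24.5×14 rectangle. Overall, the cross-section is a single solid region. The nearest boundary edge runs (0.00, 0.00)→(24.50, 0.00); distance from the point to it = 4.70 mm. The point is inside the cross-section and 4.70 mm from the nearest boundary — more than the 2.4 mm shell width (3 × 0.8), so it's in the infill interior.

infill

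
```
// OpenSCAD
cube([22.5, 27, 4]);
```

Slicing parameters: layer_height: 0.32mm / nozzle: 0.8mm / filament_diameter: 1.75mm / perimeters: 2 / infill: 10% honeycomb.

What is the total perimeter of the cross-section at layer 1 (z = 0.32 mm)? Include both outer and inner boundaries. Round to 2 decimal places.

At z = 0.32 mm: the cube is present — its section is the full 22.5×27 rectangle (perimeter 99.00 mm). Overall, the cross-section is a single solid region. Total boundary length (outer) = 99.00 mm.

99.00 mm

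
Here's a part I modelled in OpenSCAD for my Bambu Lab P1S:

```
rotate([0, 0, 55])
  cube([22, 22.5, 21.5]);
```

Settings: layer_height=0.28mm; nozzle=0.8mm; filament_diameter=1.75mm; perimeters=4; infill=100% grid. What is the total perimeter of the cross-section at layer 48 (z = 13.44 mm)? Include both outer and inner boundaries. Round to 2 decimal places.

At z = 13.44 mm: the 22×22.5 cube contributes its full rectangle (perimeter 89.00 mm); (rotated 55° about Z; rotation is an isometry so areas/perimeters/island counts are preserved). Overall, the cross-section is a single solid region. Total boundary length (outer) = 89.00 mm.

89.00 mm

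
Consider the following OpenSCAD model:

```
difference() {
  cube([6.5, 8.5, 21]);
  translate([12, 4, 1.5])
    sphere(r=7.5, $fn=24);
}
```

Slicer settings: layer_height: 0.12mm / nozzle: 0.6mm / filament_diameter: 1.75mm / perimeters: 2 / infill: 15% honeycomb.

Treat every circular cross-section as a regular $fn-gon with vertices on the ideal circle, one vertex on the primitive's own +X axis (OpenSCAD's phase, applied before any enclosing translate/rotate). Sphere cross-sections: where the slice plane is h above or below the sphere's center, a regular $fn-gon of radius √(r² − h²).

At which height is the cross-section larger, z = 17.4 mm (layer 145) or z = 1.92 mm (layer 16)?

Layer 145 (z = 17.4): the 6.5×8.5 cube contributes its full rectangle (area 55.25 mm²); the sphere at (12, 4) is absent (|z−center|=15.900 > r=7.5); Subtracting the remaining from the first: none of the subtracted shapes is present at this height, so the 6.5×8.5 cube is unchanged — area = 55.25 mm². So its area = 55.25 mm². Layer 16 (z = 1.92): the cube is present — its section is the full 6.5×8.5 rectangle (area 55.25 mm²); the sphere at (12, 4): section is a regular 24-gon, circumradius = √(r²−h²) = √(7.5²−0.42²) = 7.488 (area = (24/2)·7.488²·sin(360°/24) = 174.15 mm²); Taking the first minus the rest: starting from the 6.5×8.5 cube (55.25 mm²), the r=7.5 sphere at (12, 4) partially overlaps it — only the 12.87 mm² overlap (of its 174.15 mm²) is removed, clipping the outline — area = 42.38 mm². So its area = 42.38 mm². Layer 145 is larger (55.25 vs 42.38 mm²).

layer 145 (z = 17.4 mm)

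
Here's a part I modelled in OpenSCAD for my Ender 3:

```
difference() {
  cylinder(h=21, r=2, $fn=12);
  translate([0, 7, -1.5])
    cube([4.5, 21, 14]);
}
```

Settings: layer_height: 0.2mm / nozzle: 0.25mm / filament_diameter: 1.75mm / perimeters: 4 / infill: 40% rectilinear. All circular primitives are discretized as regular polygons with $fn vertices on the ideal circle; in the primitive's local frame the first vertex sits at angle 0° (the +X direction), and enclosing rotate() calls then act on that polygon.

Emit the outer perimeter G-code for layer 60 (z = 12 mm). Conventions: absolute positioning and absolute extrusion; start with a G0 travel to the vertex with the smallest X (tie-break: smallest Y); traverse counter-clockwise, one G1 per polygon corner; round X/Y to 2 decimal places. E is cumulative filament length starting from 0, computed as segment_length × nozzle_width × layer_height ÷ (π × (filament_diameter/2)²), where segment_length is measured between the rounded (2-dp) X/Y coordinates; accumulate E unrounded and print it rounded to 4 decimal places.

At z = 12 mm: the cylinder: section is a regular 12-gon, circumradius r=2; the 4.5×21 cube at (0, 7) contributes its full rectangle; Taking the first minus the rest: starting from the r=2 cylinder, the 4.5×21 cube at (0, 7) misses the remaining region (no effect) — 1 connected region. The outline is a single polygon with 12 vertices. Extrusion per mm of travel: 0.25 × 0.2 / (π × 0.875²) = 0.020788. Accumulating E over each segment gives final E = 0.2581.

G0 X-2.00 Y0.00 Z12.00
G1 X-1.73 Y-1.00 E0.0215
G1 X-1.00 Y-1.73 E0.0430
G1 X0.00 Y-2.00 E0.0645
G1 X1.00 Y-1.73 E0.0861
G1 X1.73 Y-1.00 E0.1075
G1 X2.00 Y0.00 E0.1290
G1 X1.73 Y1.00 E0.1506
G1 X1.00 Y1.73 E0.1720
G1 X0.00 Y2.00 E0.1936
G1 X-1.00 Y1.73 E0.2151
G1 X-1.73 Y1.00 E0.2366
G1 X-2.00 Y0.00 E0.2581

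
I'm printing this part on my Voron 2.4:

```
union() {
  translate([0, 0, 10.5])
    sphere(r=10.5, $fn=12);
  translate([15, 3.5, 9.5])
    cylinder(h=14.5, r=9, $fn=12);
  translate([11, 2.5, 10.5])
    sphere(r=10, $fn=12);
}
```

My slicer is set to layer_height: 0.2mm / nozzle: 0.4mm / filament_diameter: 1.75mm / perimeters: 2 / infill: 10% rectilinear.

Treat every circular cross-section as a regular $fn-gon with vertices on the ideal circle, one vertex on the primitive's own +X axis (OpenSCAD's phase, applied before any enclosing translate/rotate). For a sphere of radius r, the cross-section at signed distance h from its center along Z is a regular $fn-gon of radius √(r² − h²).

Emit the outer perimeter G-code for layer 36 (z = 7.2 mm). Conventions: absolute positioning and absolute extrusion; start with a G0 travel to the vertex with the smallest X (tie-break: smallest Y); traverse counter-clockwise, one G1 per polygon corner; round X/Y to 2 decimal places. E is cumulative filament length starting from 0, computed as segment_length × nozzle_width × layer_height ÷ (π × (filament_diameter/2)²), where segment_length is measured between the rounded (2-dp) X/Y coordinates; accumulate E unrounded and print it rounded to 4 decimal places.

G0 X-9.97 Y0.00 Z7.20
G1 X-8.63 Y-4.98 E0.1715
G1 X-4.98 Y-8.63 E0.3432
G1 X0.00 Y-9.97 E0.5147
G1 X4.98 Y-8.63 E0.6863
G1 X7.59 Y-6.03 E0.8088
G1 X11.00 Y-6.94 E0.9262
G1 X15.72 Y-5.68 E1.0887
G1 X19.18 Y-2.22 E1.2514
G1 X20.44 Y2.50 E1.4139
G1 X19.18 Y7.22 E1.5764
G1 X15.72 Y10.68 E1.7391
G1 X11.00 Y11.94 E1.9016
G1 X6.28 Y10.68 E2.0641
G1 X4.40 Y8.79 E2.1528
G1 X0.00 Y9.97 E2.3043
G1 X-4.98 Y8.63 E2.4758
G1 X-8.63 Y4.98 E2.6475
G1 X-9.97 Y0.00 E2.8190

At z = 7.2 mm: the sphere: section is a regular 12-gon, circumradius = √(r²−h²) = √(10.5²−3.3²) = 9.968; the cylinder at (15, 3.5) does not reach this height (z outside [9.5, 24]); the r=10 sphere at (11, 2.5) slices to a regular 12-gon of circumradius 9.440 (√(r²−h²) with h=3.3 from center); Merging all regions: the regions partially overlap (shared area 82.21 mm²), so overlapping operands fuse into one piece — 1 connected region. The outline is a single polygon with 18 vertices. Extrusion per mm of travel: 0.4 × 0.2 / (π × 0.875²) = 0.033260. Accumulating E over each segment gives final E = 2.8190.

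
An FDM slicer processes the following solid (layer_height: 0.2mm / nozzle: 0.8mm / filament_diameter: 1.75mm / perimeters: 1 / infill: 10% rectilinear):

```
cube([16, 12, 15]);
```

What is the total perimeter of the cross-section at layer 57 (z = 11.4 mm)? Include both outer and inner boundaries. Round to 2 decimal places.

At z = 11.4 mm: the cube is present — its section is the full 16×12 rectangle (perimeter 56.00 mm). Overall, the cross-section is a single solid region. Total boundary length (outer) = 56.00 mm.

56.00 mm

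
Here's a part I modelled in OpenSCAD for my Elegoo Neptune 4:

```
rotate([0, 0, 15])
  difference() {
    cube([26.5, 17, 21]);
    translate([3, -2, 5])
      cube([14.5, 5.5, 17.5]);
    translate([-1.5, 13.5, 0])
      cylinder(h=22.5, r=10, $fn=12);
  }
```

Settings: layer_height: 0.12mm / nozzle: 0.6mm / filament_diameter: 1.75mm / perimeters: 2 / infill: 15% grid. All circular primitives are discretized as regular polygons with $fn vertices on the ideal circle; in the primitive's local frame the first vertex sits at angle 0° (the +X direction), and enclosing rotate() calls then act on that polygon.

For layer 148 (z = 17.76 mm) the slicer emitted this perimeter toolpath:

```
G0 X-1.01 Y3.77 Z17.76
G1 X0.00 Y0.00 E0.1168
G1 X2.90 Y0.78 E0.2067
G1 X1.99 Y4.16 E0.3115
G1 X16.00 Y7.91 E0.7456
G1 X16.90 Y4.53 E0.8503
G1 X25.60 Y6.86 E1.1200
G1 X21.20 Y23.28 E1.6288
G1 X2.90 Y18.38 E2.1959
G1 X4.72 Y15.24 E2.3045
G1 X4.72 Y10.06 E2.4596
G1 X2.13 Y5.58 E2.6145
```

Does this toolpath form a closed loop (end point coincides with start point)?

no

Start point (G0): (-1.01, 3.77). End point (last G1): the path does not return to the start — open.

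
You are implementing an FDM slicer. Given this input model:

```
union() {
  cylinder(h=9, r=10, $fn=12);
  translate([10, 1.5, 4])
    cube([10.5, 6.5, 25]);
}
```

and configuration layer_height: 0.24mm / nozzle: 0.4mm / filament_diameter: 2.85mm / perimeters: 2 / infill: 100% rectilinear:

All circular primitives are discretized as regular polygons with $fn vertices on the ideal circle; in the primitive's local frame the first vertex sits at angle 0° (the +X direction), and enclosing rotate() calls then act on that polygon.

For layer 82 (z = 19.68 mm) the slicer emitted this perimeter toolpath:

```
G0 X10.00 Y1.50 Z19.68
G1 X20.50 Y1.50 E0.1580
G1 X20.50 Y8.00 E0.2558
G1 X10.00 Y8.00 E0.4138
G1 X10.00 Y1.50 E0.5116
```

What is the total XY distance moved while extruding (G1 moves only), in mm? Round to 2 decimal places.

Sum the Euclidean lengths of each G1 segment: total = 34.00 mm.

34.00 mm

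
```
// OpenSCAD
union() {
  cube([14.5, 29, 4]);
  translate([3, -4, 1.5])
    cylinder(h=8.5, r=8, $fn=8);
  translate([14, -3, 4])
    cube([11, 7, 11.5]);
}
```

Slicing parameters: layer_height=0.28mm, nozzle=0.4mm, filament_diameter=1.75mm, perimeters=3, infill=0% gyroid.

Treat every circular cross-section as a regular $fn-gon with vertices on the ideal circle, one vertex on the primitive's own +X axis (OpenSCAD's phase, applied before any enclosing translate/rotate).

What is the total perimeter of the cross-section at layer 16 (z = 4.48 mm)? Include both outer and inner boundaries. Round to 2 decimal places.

At z = 4.48 mm: the cube is absent (z outside [0, 4]); the cylinder at (3, -4): section is a regular 8-gon, circumradius r=8 (perimeter = 2·8·8.000·sin(180°/8) = 48.98 mm); the cube at (14, -3) (footprint 11×7) is included at this height (perimeter 36.00 mm); Combining (union): the 2 present regions are separate (no shared area or edge), so areas and boundary lengths simply add and each stays a separate island — boundary = 84.98 mm. Overall, the cross-section has 2 separate islands. Total boundary length (outer) = 84.98 mm.

84.98 mm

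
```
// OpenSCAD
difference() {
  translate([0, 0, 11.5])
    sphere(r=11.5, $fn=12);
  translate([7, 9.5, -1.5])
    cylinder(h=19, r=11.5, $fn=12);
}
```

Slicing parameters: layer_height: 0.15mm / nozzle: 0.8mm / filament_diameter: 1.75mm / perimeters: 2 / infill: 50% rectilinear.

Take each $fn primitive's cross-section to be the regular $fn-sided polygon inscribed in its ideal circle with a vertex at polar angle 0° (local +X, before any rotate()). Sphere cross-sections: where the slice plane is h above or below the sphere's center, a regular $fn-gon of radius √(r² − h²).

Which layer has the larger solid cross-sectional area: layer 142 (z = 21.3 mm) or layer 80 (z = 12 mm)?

Layer 142 (z = 21.3): the r=11.5 sphere slices to a regular 12-gon of circumradius 6.017 (√(r²−h²) with h=9.8 from center) (area = (12/2)·6.017²·sin(360°/12) = 108.63 mm²); the cylinder at (7, 9.5) is absent (z outside [-1.5, 17.5]); Taking the first minus the rest: none of the subtracted shapes is present at this height, so the r=11.5 sphere is unchanged — area = 108.63 mm². So its area = 108.63 mm². Layer 80 (z = 12): the sphere: section is a regular 12-gon, circumradius = √(r²−h²) = √(11.5²−0.5²) = 11.489 (area = (12/2)·11.489²·sin(360°/12) = 396.00 mm²); the r=11.5 cylinder at (7, 9.5) contributes a regular 12-gon of circumradius 11.5 (area = (12/2)·11.500²·sin(360°/12) = 396.75 mm²); Subtracting the remaining from the first: starting from the r=11.5 sphere (396.00 mm²), the r=11.5 cylinder at (7, 9.5) partially overlaps it — only the 144.02 mm² overlap (of its 396.75 mm²) is removed, clipping the outline — area = 251.98 mm². So its area = 251.98 mm². Layer 80 is larger (251.98 vs 108.63 mm²).

layer 80 (z = 12 mm)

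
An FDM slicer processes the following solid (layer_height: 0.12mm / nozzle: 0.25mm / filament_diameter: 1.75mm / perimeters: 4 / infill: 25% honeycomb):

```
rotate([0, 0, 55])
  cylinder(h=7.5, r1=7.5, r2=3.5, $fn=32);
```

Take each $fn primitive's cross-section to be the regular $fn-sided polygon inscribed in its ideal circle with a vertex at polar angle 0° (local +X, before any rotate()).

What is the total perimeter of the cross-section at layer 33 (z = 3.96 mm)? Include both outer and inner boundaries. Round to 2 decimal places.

At z = 3.96 mm: the cone contributes a regular 32-gon of circumradius 5.388 (interpolated between r1=7.5 and r2=3.5 at t=0.528) (perimeter = 2·32·5.388·sin(180°/32) = 33.80 mm); (rotated 55° about Z; rotation is an isometry so areas/perimeters/island counts are preserved). Overall, the cross-section is a single solid region. Total boundary length (outer) = 33.80 mm.

33.80 mm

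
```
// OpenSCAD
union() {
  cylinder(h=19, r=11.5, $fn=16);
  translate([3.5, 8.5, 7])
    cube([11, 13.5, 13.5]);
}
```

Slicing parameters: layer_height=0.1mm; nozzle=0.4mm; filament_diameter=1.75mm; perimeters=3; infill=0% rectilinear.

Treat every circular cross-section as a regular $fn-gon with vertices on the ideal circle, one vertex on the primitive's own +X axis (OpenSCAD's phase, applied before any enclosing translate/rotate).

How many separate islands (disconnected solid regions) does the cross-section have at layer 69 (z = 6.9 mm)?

1

At z = 6.9 mm: the cylinder: section is a regular 16-gon, circumradius r=11.5; the cube at (3.5, 8.5) is absent (z outside [7, 20.5]); Merging all regions: only the r=11.5 cylinder is present, so the union is just that shape — 1 connected region. Overall, the cross-section is a single solid region. Island count = 1.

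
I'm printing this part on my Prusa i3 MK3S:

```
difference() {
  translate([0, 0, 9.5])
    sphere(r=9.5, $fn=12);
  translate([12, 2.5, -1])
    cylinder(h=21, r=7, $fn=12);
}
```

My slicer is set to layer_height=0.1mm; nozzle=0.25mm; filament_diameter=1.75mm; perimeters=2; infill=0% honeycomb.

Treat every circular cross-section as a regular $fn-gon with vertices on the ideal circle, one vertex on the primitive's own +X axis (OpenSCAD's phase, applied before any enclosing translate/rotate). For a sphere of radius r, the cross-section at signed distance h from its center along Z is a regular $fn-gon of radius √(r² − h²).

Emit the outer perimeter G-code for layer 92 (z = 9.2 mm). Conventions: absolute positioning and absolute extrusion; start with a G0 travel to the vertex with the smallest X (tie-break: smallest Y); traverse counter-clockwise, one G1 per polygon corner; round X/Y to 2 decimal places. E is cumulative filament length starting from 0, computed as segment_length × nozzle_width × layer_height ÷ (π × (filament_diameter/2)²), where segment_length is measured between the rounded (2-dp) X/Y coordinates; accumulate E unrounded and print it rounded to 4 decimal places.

G0 X-9.50 Y0.00 Z9.20
G1 X-8.22 Y-4.75 E0.0511
G1 X-4.75 Y-8.22 E0.1021
G1 X0.00 Y-9.50 E0.1533
G1 X4.75 Y-8.22 E0.2044
G1 X8.22 Y-4.75 E0.2554
G1 X8.54 Y-3.57 E0.2681
G1 X8.50 Y-3.56 E0.2685
G1 X5.94 Y-1.00 E0.3062
G1 X5.00 Y2.50 E0.3438
G1 X5.94 Y6.00 E0.3815
G1 X6.45 Y6.52 E0.3891
G1 X4.75 Y8.22 E0.4141
G1 X0.00 Y9.50 E0.4652
G1 X-4.75 Y8.22 E0.5163
G1 X-8.22 Y4.75 E0.5673
G1 X-9.50 Y0.00 E0.6185

At z = 9.2 mm: the r=9.5 sphere contributes a regular 12-gon of circumradius √(9.5²−0.3²) = 9.495; the r=7 cylinder at (12, 2.5) contributes a regular 12-gon of circumradius 7; Taking the first minus the rest: starting from the r=9.5 sphere, the r=7 cylinder at (12, 2.5) partially overlaps it — only the 27.19 mm² overlap (of its 147.00 mm²) is removed, clipping the outline — 1 connected region. The outline is a single polygon with 16 vertices. Extrusion per mm of travel: 0.25 × 0.1 / (π × 0.875²) = 0.010394. Accumulating E over each segment gives final E = 0.6185.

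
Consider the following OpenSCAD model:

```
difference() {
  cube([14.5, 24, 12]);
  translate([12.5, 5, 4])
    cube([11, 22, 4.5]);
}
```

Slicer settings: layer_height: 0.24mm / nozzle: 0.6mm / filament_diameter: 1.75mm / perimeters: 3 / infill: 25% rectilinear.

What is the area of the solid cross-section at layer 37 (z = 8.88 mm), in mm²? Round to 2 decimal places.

At z = 8.88 mm: the cube (footprint 14.5×24) is included at this height (area 348.00 mm²); the cube at (12.5, 5) is not intersected at this z (z outside [4, 8.5]); Taking the first minus the rest: none of the subtracted shapes is present at this height, so the 14.5×24 cube is unchanged — area = 348.00 mm². Overall, the cross-section is a single solid region. Net area = 348.00 mm².

348.00 mm²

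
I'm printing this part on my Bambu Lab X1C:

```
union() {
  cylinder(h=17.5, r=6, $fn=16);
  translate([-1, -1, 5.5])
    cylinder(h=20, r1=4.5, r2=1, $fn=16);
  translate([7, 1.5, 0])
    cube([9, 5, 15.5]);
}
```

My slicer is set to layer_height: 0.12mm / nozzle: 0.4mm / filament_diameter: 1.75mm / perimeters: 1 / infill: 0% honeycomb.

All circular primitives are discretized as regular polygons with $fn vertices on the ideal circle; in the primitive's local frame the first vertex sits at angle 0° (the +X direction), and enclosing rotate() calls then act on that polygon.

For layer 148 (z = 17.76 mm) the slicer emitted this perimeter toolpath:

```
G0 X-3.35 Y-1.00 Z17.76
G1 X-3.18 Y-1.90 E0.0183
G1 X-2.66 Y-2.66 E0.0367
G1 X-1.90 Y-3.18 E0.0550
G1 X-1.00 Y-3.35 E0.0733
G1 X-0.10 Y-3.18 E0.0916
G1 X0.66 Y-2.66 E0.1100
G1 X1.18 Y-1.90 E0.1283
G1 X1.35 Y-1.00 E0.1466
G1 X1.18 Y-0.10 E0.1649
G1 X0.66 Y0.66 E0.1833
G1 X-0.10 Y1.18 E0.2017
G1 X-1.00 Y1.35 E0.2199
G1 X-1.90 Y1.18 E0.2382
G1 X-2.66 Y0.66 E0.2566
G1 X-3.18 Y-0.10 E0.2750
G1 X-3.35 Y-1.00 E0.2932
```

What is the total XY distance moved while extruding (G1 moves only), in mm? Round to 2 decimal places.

Sum the Euclidean lengths of each G1 segment: total = 14.69 mm.

14.69 mm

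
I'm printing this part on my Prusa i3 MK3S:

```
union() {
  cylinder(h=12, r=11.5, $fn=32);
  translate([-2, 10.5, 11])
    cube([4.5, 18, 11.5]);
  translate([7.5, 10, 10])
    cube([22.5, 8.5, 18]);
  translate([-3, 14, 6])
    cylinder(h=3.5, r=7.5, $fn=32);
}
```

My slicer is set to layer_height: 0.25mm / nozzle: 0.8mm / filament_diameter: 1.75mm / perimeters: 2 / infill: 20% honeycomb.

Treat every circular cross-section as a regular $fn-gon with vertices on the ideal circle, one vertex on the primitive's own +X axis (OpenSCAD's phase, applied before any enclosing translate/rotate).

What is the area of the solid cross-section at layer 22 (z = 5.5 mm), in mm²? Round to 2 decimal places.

At z = 5.5 mm: the r=11.5 cylinder contributes a regular 32-gon of circumradius 11.5 (area = (32/2)·11.500²·sin(360°/32) = 412.81 mm²); the cube at (-2, 10.5) does not reach this height (z outside [11, 22.5]); the cube at (7.5, 10) is absent (z outside [10, 28]); the cylinder at (-3, 14) is absent (z outside [6, 9.5]); Combining (union): only the r=11.5 cylinder is present, so the union is just that shape — area = 412.81 mm². Overall, the cross-section is a single solid region. Net area = 412.81 mm².

412.81 mm²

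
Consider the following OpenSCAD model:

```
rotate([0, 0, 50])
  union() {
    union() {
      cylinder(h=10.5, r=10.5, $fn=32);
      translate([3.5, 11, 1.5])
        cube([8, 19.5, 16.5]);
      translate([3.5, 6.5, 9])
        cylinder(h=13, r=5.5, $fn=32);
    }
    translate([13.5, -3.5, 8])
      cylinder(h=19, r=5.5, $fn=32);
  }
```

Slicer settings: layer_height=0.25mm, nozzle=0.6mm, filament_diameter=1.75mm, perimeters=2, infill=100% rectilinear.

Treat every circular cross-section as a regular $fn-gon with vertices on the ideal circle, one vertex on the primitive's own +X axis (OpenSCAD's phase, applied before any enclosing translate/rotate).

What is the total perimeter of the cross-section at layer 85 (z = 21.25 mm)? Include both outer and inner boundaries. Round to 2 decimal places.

69.00 mm

At z = 21.25 mm: the cylinder is absent (z outside [0, 10.5]); the cube at (3.5, 11) is not intersected at this z (z outside [1.5, 18]); the r=5.5 cylinder at (3.5, 6.5) contributes a regular 32-gon of circumradius 5.5 (perimeter = 2·32·5.500·sin(180°/32) = 34.50 mm); Merging all regions: only the r=5.5 cylinder at (3.5, 6.5) is present, so the union is just that shape — boundary = 34.50 mm; the r=5.5 cylinder at (13.5, -3.5) contributes a regular 32-gon of circumradius 5.5 (perimeter = 2·32·5.500·sin(180°/32) = 34.50 mm); Merging all regions: the 2 present regions are separate (no shared area or edge), so areas and boundary lengths simply add and each stays a separate island — boundary = 69.00 mm; (rotated 50° about Z; rotation is an isometry so areas/perimeters/island counts are preserved). Overall, the cross-section has 2 separate islands. Total boundary length (outer) = 69.00 mm.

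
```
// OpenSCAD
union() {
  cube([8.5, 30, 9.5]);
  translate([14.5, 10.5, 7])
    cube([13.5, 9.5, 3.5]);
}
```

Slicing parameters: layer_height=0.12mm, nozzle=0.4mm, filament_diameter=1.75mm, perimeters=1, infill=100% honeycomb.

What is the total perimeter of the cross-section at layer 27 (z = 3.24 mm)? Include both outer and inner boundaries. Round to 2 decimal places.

At z = 3.24 mm: the 8.5×30 cube contributes its full rectangle (perimeter 77.00 mm); the cube at (14.5, 10.5) does not reach this height (z outside [7, 10.5]); Merging all regions: only the 8.5×30 cube is present, so the union is just that shape — boundary = 77.00 mm. Overall, the cross-section is a single solid region. Total boundary length (outer) = 77.00 mm.

77.00 mm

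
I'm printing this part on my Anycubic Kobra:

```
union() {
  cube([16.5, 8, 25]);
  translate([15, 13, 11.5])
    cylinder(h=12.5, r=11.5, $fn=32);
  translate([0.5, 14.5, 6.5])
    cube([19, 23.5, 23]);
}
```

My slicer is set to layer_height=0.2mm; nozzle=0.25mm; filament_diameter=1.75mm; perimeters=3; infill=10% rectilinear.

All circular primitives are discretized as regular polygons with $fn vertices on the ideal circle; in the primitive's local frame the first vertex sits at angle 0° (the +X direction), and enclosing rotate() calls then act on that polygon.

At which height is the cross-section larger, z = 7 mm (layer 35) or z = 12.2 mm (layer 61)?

Layer 35 (z = 7): the cube (footprint 16.5×8) is included at this height (area 132.00 mm²); the cylinder at (15, 13) is not intersected at this z (z outside [11.5, 24]); the cube at (0.5, 14.5) (footprint 19×23.5) is included at this height (area 446.50 mm²); Merging all regions: the 2 present regions are separate (no shared area or edge), so areas and boundary lengths simply add and each stays a separate island — area = 578.50 mm². So its area = 578.50 mm². Layer 61 (z = 12.2): the cube (footprint 16.5×8) is included at this height (area 132.00 mm²); the r=11.5 cylinder at (15, 13) contributes a regular 32-gon of circumradius 11.5 (area = (32/2)·11.500²·sin(360°/32) = 412.81 mm²); the cube at (0.5, 14.5) is present — its section is the full 19×23.5 rectangle (area 446.50 mm²); Merging all regions: the regions partially overlap — summed areas 991.31 mm² minus the doubly-counted overlap 186.94 mm² gives 804.37 mm² — area = 804.37 mm². So its area = 804.37 mm². Layer 61 is larger (804.37 vs 578.50 mm²).

layer 61 (z = 12.2 mm)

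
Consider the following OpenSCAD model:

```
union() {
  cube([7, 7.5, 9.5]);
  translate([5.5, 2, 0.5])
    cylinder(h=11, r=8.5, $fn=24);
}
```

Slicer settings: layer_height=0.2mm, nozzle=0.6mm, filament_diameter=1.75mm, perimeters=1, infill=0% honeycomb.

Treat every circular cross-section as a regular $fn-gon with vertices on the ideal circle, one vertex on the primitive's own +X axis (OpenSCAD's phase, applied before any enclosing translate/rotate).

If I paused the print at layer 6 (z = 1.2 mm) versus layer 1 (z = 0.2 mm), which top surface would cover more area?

Layer 6 (z = 1.2): the 7×7.5 cube contributes its full rectangle (area 52.50 mm²); the cylinder at (5.5, 2): section is a regular 24-gon, circumradius r=8.5 (area = (24/2)·8.500²·sin(360°/24) = 224.40 mm²); Combining (union): the 7×7.5 cube lies entirely inside the r=8.5 cylinder at (5.5, 2), so the union is just the r=8.5 cylinder at (5.5, 2) — area = 224.40 mm². So its area = 224.40 mm². Layer 1 (z = 0.2): the cube is present — its section is the full 7×7.5 rectangle (area 52.50 mm²); the cylinder at (5.5, 2) does not reach this height (z outside [0.5, 11.5]); Merging all regions: only the 7×7.5 cube is present, so the union is just that shape — area = 52.50 mm². So its area = 52.50 mm². Layer 6 is larger (224.40 vs 52.50 mm²).

layer 6 (z = 1.2 mm)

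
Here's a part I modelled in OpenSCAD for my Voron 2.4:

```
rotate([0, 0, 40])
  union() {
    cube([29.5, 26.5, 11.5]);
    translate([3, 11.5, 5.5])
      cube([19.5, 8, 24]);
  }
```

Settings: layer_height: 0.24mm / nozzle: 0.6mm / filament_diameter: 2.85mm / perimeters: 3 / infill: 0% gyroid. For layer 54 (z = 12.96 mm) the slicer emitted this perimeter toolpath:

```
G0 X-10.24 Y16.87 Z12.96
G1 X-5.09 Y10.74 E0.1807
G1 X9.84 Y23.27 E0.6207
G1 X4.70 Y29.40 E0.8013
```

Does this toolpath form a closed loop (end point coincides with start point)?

no

Start point (G0): (-10.24, 16.87). End point (last G1): the path does not return to the start — open.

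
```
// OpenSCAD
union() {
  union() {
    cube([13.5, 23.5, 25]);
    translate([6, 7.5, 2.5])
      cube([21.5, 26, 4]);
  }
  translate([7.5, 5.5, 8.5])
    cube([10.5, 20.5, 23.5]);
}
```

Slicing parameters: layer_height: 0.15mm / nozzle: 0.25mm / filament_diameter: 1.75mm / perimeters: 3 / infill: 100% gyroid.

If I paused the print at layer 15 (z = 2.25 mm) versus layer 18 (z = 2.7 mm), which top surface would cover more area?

Layer 15 (z = 2.25): the cube (footprint 13.5×23.5) is included at this height (area 317.25 mm²); the cube at (6, 7.5) does not reach this height (z outside [2.5, 6.5]); Merging all regions: only the 13.5×23.5 cube is present, so the union is just that shape — area = 317.25 mm²; the cube at (7.5, 5.5) is absent (z outside [8.5, 32]); Combining (union): only that combined region is present, so the union is just that shape — area = 317.25 mm². So its area = 317.25 mm². Layer 18 (z = 2.7): the 13.5×23.5 cube contributes its full rectangle (area 317.25 mm²); the cube at (6, 7.5) is present — its section is the full 21.5×26 rectangle (area 559.00 mm²); Combining (union): the regions partially overlap — summed areas 876.25 mm² minus the doubly-counted overlap 120.00 mm² gives 756.25 mm² — area = 756.25 mm²; the cube at (7.5, 5.5) is not intersected at this z (z outside [8.5, 32]); Taking the union: only the result so far is present, so the union is just that shape — area = 756.25 mm². So its area = 756.25 mm². Layer 18 is larger (756.25 vs 317.25 mm²).

layer 18 (z = 2.7 mm)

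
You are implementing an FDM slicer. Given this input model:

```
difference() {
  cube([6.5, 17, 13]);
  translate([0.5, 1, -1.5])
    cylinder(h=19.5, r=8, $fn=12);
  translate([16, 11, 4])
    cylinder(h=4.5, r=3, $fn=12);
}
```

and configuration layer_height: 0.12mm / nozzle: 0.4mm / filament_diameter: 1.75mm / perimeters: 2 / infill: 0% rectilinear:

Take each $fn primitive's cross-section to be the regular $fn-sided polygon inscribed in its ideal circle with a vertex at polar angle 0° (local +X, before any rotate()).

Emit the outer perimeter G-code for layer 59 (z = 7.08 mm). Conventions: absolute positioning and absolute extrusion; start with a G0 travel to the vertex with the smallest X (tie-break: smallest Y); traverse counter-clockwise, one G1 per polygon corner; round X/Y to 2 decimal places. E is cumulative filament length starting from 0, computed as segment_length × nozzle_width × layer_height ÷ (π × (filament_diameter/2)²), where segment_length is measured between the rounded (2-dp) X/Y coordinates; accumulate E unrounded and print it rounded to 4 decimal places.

G0 X0.00 Y8.87 Z7.08
G1 X0.50 Y9.00 E0.0103
G1 X4.50 Y7.93 E0.0929
G1 X6.50 Y5.93 E0.1494
G1 X6.50 Y17.00 E0.3703
G1 X0.00 Y17.00 E0.5000
G1 X0.00 Y8.87 E0.6623

At z = 7.08 mm: the cube is present — its section is the full 6.5×17 rectangle; the r=8 cylinder at (0.5, 1) contributes a regular 12-gon of circumradius 8; the r=3 cylinder at (16, 11) contributes a regular 12-gon of circumradius 3; Subtracting the remaining from the first: starting from the 6.5×17 cube, the r=8 cylinder at (0.5, 1) partially overlaps it — only the 52.18 mm² overlap (of its 192.00 mm²) is removed, clipping the outline; the r=3 cylinder at (16, 11) misses the remaining region (no effect) — 1 connected region. The outline is a single polygon with 6 vertices. Extrusion per mm of travel: 0.4 × 0.12 / (π × 0.875²) = 0.019956. Accumulating E over each segment gives final E = 0.6623.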